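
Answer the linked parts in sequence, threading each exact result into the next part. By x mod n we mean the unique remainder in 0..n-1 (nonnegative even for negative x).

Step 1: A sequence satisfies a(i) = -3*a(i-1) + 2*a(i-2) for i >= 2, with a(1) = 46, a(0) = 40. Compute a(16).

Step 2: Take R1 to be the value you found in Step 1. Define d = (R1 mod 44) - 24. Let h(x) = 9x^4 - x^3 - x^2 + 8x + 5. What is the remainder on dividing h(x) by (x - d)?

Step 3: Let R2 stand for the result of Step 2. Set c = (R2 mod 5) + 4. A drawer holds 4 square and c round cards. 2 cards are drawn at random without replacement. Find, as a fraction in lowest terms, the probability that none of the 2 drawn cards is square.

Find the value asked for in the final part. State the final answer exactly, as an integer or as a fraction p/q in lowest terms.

1/3

Step 1: a(2) = -3*(46) + 2*(40) = -58; iterating: a(2)=-58, a(3)=266, a(4)=-914, a(5)=3274, a(6)=-11650, a(7)=41498, a(8)=-147794, a(9)=526378, a(10)=-1874722, a(11)=6676922, a(12)=-23780210, a(13)=84694474, a(14)=-301643842, a(15)=1074320474, a(16)=-3826249106; answer -3826249106
Step 2: R1 = -3826249106; d = -22; remainder = value at the root: 9*(-22)^4 - 1*(-22)^3 - 1*(-22)^2 + 8*(-22)^1 + 5 = (2108304) + (10648) + (-484) + (-176) + (5) = 2118297; answer 2118297
Step 3: R2 = 2118297; c = 6; total draws C(10,2) = 45; favorable C(6,2) = 15; P = 1/3; answer 1/3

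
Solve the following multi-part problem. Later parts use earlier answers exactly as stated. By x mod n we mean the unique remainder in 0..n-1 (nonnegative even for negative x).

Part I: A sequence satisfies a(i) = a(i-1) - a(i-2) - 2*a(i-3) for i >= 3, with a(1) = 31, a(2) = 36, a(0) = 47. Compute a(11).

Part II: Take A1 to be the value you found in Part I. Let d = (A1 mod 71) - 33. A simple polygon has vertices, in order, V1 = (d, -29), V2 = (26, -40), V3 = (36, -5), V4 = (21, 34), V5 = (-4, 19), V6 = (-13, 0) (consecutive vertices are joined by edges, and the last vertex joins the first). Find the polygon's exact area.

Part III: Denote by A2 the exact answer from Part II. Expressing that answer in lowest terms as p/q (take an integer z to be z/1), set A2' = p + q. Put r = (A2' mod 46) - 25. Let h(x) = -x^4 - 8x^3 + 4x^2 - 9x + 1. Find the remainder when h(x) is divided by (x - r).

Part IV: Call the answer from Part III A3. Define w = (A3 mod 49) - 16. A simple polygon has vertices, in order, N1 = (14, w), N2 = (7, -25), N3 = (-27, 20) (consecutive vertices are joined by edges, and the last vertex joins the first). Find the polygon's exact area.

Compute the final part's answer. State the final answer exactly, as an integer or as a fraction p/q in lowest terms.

825/2

Part I: a(3) = 1*(36) - 1*(31) - 2*(47) = -89; iterating: a(3)=-89, a(4)=-187, a(5)=-170, a(6)=195, a(7)=739, a(8)=884, a(9)=-245, a(10)=-2607, a(11)=-4130; answer -4130
Part II: A1 = -4130; d = 26; cross terms: (26*-40 - 26*-29)=-286, (26*-5 - 36*-40)=1310, (36*34 - 21*-5)=1329, (21*19 - -4*34)=535, (-4*0 - -13*19)=247, (-13*-29 - 26*0)=377; twice the area = |3512| = 3512; area = 1756; answer 1756
Part III: A2 = 1756; threaded value p + q = 1757; r = -16; remainder = value at the root: -1*(-16)^4 - 8*(-16)^3 + 4*(-16)^2 - 9*(-16)^1 + 1 = (-65536) + (32768) + (1024) + (144) + (1) = -31599; answer -31599
Part IV: A3 = -31599; w = -10; cross terms: (14*-25 - 7*-10)=-280, (7*20 - -27*-25)=-535, (-27*-10 - 14*20)=-10; twice the area = |-825| = 825; area = 825/2; answer 825/2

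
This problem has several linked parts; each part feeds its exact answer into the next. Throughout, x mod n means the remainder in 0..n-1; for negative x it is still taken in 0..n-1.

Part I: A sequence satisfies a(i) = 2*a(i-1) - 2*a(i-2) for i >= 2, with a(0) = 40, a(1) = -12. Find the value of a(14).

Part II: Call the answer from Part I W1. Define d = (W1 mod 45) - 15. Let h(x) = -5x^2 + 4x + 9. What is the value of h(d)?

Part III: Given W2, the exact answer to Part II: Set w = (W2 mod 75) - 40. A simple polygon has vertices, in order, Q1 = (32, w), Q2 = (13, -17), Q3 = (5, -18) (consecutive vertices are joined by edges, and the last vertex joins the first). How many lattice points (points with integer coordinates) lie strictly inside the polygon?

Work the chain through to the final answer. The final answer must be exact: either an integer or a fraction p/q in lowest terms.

30

Part I: a(2) = 2*(-12) - 2*(40) = -104; iterating: a(2)=-104, a(3)=-184, a(4)=-160, a(5)=48, a(6)=416, a(7)=736, a(8)=640, a(9)=-192, a(10)=-1664, a(11)=-2944, a(12)=-2560, a(13)=768, a(14)=6656; answer 6656
Part II: W1 = 6656; d = 26; -5*(26)^2 + 4*(26)^1 + 9 = (-3380) + (104) + (9) = -3267; answer -3267
Part III: W2 = -3267; w = -7; cross terms: (32*-17 - 13*-7)=-453, (13*-18 - 5*-17)=-149, (5*-7 - 32*-18)=541; twice the area = |-61| = 61; area = 61/2; boundary points = 1 + 1 + 1 = 3; strictly interior points = area - boundary/2 + 1 = 30; answer 30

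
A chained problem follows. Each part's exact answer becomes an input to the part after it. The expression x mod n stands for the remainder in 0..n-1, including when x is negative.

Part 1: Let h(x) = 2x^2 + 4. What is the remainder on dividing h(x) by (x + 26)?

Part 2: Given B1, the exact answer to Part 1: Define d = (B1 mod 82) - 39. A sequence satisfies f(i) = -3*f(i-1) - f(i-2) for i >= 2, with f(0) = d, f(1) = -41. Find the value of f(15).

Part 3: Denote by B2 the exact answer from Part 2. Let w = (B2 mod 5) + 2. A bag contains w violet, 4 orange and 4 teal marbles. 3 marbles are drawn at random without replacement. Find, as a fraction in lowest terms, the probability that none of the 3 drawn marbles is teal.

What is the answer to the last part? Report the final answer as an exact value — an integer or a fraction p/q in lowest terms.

1/6

Part 1: remainder = value at the root: 2*(-26)^2 + 4 = (1352) + (4) = 1356; answer 1356
Part 2: B1 = 1356; d = 5; f(2) = -3*(-41) - 1*(5) = 118; iterating: f(2)=118, f(3)=-313, f(4)=821, f(5)=-2150, f(6)=5629, f(7)=-14737, f(8)=38582, f(9)=-101009, f(10)=264445, f(11)=-692326, f(12)=1812533, f(13)=-4745273, f(14)=12423286, f(15)=-32524585; answer -32524585
Part 3: B2 = -32524585; w = 2; total draws C(10,3) = 120; favorable C(6,3) = 20; P = 1/6; answer 1/6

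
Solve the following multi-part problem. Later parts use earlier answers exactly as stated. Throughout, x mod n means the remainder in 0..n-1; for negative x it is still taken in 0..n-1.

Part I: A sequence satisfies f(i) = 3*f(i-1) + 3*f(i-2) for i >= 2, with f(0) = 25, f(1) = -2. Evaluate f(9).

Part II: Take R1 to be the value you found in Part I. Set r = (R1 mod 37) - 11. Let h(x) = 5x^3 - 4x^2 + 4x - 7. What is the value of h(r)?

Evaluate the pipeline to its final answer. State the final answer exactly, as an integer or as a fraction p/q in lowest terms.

27929

Part I: f(2) = 3*(-2) + 3*(25) = 69; iterating: f(2)=69, f(3)=201, f(4)=810, f(5)=3033, f(6)=11529, f(7)=43686, f(8)=165645, f(9)=627993; answer 627993
Part II: R1 = 627993; r = 18; 5*(18)^3 - 4*(18)^2 + 4*(18)^1 - 7 = (29160) + (-1296) + (72) + (-7) = 27929; answer 27929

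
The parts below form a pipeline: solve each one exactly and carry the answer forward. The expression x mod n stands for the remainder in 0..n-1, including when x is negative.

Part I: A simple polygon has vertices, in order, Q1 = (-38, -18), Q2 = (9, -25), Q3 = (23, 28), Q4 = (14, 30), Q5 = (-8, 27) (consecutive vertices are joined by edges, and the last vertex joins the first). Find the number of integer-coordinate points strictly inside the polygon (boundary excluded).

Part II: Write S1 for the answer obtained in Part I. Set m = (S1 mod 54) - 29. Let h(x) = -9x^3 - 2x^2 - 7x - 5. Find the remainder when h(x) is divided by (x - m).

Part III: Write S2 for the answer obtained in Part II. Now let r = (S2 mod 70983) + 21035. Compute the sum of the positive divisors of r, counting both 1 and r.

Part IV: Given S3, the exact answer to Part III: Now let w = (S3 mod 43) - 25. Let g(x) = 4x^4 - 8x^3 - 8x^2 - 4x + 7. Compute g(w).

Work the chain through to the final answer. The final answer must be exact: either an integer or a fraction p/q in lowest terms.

-9

Part I: cross terms: (-38*-25 - 9*-18)=1112, (9*28 - 23*-25)=827, (23*30 - 14*28)=298, (14*27 - -8*30)=618, (-8*-18 - -38*27)=1170; twice the area = |4025| = 4025; area = 4025/2; boundary points = 1 + 1 + 1 + 1 + 15 = 19; strictly interior points = area - boundary/2 + 1 = 2004; answer 2004
Part II: S1 = 2004; m = -23; remainder = value at the root: -9*(-23)^3 - 2*(-23)^2 - 7*(-23)^1 - 5 = (109503) + (-1058) + (161) + (-5) = 108601; answer 108601
Part III: S2 = 108601; r = 58653; 58653 = 3^2 * 7^3 * 19; sigma = (1 + 3 + 9) * (1 + 7 + 49 + 343) * (1 + 19) = 13 * 400 * 20 = 104000; answer 104000
Part IV: S3 = 104000; w = 1; 4*(1)^4 - 8*(1)^3 - 8*(1)^2 - 4*(1)^1 + 7 = (4) + (-8) + (-8) + (-4) + (7) = -9; answer -9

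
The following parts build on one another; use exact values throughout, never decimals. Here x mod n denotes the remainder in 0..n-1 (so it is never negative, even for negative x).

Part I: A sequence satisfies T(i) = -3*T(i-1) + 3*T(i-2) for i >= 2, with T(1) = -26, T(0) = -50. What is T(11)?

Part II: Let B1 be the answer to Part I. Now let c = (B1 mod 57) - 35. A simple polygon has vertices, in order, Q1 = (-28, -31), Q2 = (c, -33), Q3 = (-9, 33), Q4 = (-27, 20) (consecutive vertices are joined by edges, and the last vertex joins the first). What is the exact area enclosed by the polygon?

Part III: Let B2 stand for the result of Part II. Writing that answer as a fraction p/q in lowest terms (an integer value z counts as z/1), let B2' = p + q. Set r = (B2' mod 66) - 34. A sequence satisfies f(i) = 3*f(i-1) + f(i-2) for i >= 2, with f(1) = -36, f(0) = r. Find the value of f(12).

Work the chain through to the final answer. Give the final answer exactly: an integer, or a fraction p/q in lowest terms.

Part I: T(2) = -3*(-26) + 3*(-50) = -72; iterating: T(2)=-72, T(3)=138, T(4)=-630, T(5)=2304, T(6)=-8802, T(7)=33318, T(8)=-126360, T(9)=479034, T(10)=-1816182, T(11)=6885648; answer 6885648
Part II: B1 = 6885648; c = 13; cross terms: (-28*-33 - 13*-31)=1327, (13*33 - -9*-33)=132, (-9*20 - -27*33)=711, (-27*-31 - -28*20)=1397; twice the area = |3567| = 3567; area = 3567/2; answer 3567/2
Part III: B2 = 3567/2; threaded value p + q = 3569; r = -29; f(2) = 3*(-36) + 1*(-29) = -137; iterating: f(2)=-137, f(3)=-447, f(4)=-1478, f(5)=-4881, f(6)=-16121, f(7)=-53244, f(8)=-175853, f(9)=-580803, f(10)=-1918262, f(11)=-6335589, f(12)=-20925029; answer -20925029

-20925029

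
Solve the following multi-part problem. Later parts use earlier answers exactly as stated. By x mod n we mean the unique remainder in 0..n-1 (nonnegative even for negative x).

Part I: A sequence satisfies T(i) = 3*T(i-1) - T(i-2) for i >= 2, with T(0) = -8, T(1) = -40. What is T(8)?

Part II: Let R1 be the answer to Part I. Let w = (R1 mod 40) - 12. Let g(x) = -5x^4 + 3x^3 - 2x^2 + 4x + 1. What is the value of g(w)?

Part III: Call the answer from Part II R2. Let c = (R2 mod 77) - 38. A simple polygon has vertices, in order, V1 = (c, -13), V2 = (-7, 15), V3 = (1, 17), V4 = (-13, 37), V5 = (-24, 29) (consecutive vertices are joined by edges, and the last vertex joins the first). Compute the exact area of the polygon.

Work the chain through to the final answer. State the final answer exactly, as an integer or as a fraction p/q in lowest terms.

330

Part I: T(2) = 3*(-40) - 1*(-8) = -112; iterating: T(2)=-112, T(3)=-296, T(4)=-776, T(5)=-2032, T(6)=-5320, T(7)=-13928, T(8)=-36464; answer -36464
Part II: R1 = -36464; w = 4; -5*(4)^4 + 3*(4)^3 - 2*(4)^2 + 4*(4)^1 + 1 = (-1280) + (192) + (-32) + (16) + (1) = -1103; answer -1103
Part III: R2 = -1103; c = 14; cross terms: (14*15 - -7*-13)=119, (-7*17 - 1*15)=-134, (1*37 - -13*17)=258, (-13*29 - -24*37)=511, (-24*-13 - 14*29)=-94; twice the area = |660| = 660; area = 330; answer 330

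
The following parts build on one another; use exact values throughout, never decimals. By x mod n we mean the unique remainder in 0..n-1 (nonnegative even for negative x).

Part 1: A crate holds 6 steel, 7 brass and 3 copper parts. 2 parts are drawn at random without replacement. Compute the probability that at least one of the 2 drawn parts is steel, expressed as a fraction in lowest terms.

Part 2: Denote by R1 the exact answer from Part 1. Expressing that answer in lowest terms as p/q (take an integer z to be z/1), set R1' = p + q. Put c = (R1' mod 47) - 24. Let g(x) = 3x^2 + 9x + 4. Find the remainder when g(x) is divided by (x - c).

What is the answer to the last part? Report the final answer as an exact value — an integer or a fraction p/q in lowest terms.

268

Part 1: total draws C(16,2) = 120; complement C(10,2) = 45; favorable 120 - 45 = 75; P = 5/8; answer 5/8
Part 2: R1 = 5/8; threaded value p + q = 13; c = -11; remainder = value at the root: 3*(-11)^2 + 9*(-11)^1 + 4 = (363) + (-99) + (4) = 268; answer 268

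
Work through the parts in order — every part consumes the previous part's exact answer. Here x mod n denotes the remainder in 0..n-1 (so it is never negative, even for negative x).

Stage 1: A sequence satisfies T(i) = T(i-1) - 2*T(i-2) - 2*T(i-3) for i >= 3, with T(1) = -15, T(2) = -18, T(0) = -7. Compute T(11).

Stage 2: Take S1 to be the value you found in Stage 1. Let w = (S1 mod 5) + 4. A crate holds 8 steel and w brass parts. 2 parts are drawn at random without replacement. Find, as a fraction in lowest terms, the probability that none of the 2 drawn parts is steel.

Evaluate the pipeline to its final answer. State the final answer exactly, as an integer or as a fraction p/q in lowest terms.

1/11

Stage 1: T(3) = 1*(-18) - 2*(-15) - 2*(-7) = 26; iterating: T(3)=26, T(4)=92, T(5)=76, T(6)=-160, T(7)=-496, T(8)=-328, T(9)=984, T(10)=2632, T(11)=1320; answer 1320
Stage 2: S1 = 1320; w = 4; total draws C(12,2) = 66; favorable C(4,2) = 6; P = 1/11; answer 1/11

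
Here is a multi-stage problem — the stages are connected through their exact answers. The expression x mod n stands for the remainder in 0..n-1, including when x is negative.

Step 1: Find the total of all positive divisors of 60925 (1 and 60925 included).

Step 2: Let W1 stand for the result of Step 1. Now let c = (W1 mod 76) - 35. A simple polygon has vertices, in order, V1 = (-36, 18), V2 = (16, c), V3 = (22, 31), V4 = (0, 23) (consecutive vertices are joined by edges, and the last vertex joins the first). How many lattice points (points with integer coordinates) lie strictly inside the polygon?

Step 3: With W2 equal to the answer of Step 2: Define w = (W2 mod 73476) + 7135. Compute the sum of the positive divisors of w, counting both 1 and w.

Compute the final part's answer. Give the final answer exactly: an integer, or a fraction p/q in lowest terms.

Step 1: 60925 = 5^2 * 2437; sigma = (1 + 5 + 25) * (1 + 2437) = 31 * 2438 = 75578; answer 75578
Step 2: W1 = 75578; c = -1; cross terms: (-36*-1 - 16*18)=-252, (16*31 - 22*-1)=518, (22*23 - 0*31)=506, (0*18 - -36*23)=828; twice the area = |1600| = 1600; area = 800; boundary points = 1 + 2 + 2 + 1 = 6; strictly interior points = area - boundary/2 + 1 = 798; answer 798
Step 3: W2 = 798; w = 7933; 7933 is prime, so its only divisors are 1 and 7933; sigma = 1 + 7933 = 7934; answer 7934

7934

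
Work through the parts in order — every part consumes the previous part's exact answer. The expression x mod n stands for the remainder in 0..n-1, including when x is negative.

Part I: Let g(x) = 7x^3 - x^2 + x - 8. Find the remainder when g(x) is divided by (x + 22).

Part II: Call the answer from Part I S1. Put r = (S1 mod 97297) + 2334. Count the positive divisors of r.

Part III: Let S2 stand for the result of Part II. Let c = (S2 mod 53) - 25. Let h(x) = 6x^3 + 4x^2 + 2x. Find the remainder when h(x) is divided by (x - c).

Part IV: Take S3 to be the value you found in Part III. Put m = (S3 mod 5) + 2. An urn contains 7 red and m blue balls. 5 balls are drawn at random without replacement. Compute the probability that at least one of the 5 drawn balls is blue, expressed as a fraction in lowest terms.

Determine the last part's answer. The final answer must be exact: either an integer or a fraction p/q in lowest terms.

Part I: remainder = value at the root: 7*(-22)^3 - 1*(-22)^2 + 1*(-22)^1 - 8 = (-74536) + (-484) + (-22) + (-8) = -75050; answer -75050
Part II: S1 = -75050; r = 24581; 24581 = 47 * 523; number of divisors = (1+1) * (1+1) = 4; answer 4
Part III: S2 = 4; c = -21; remainder = value at the root: 6*(-21)^3 + 4*(-21)^2 + 2*(-21)^1 = (-55566) + (1764) + (-42) = -53844; answer -53844
Part IV: S3 = -53844; m = 3; total draws C(10,5) = 252; complement C(7,5) = 21; favorable 252 - 21 = 231; P = 11/12; answer 11/12

11/12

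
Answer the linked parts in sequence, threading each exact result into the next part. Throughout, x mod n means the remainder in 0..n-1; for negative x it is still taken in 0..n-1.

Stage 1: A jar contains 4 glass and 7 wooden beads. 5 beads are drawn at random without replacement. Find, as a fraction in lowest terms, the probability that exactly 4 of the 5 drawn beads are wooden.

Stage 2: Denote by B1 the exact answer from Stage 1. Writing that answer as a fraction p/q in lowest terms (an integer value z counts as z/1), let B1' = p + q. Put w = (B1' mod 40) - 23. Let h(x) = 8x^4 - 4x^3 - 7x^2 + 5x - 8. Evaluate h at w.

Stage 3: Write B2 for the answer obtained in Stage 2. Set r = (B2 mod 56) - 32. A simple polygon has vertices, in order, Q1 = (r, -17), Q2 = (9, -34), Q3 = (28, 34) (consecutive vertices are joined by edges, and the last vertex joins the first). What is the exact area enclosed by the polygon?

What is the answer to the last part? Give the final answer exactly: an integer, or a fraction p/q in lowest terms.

Stage 1: total draws C(11,5) = 462; favorable C(7,4)*C(4,1) = 140; P = 10/33; answer 10/33
Stage 2: B1 = 10/33; threaded value p + q = 43; w = -20; 8*(-20)^4 - 4*(-20)^3 - 7*(-20)^2 + 5*(-20)^1 - 8 = (1280000) + (32000) + (-2800) + (-100) + (-8) = 1309092; answer 1309092
Stage 3: B2 = 1309092; r = 4; cross terms: (4*-34 - 9*-17)=17, (9*34 - 28*-34)=1258, (28*-17 - 4*34)=-612; twice the area = |663| = 663; area = 663/2; answer 663/2

663/2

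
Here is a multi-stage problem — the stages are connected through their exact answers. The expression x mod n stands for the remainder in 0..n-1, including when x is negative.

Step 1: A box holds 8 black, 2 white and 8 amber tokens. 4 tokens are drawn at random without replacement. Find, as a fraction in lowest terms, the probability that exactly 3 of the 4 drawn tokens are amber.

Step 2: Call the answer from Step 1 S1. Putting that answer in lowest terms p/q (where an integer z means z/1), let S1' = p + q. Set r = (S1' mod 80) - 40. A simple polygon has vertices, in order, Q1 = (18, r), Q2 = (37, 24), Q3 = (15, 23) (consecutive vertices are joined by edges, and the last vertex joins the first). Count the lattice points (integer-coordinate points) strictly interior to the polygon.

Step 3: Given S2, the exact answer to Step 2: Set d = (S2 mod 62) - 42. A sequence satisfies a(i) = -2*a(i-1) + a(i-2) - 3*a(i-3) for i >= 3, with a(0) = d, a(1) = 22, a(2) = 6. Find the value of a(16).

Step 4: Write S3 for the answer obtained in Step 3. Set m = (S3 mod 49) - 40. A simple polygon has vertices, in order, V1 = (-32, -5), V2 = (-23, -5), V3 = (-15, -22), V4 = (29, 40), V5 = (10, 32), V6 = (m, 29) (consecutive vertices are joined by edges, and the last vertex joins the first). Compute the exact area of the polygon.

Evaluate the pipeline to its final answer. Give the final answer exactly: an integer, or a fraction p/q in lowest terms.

1204

Step 1: total draws C(18,4) = 3060; favorable C(8,3)*C(10,1) = 560; P = 28/153; answer 28/153
Step 2: S1 = 28/153; threaded value p + q = 181; r = -19; cross terms: (18*24 - 37*-19)=1135, (37*23 - 15*24)=491, (15*-19 - 18*23)=-699; twice the area = |927| = 927; area = 927/2; boundary points = 1 + 1 + 3 = 5; strictly interior points = area - boundary/2 + 1 = 462; answer 462
Step 3: S2 = 462; d = -14; a(3) = -2*(6) + 1*(22) - 3*(-14) = 52; iterating: a(3)=52, a(4)=-164, a(5)=362, a(6)=-1044, a(7)=2942, a(8)=-8014, a(9)=22102, a(10)=-61044, a(11)=168232, a(12)=-463814, a(13)=1278992, a(14)=-3526494, a(15)=9723422, a(16)=-26810314; answer -26810314
Step 4: S3 = -26810314; m = -4; cross terms: (-32*-5 - -23*-5)=45, (-23*-22 - -15*-5)=431, (-15*40 - 29*-22)=38, (29*32 - 10*40)=528, (10*29 - -4*32)=418, (-4*-5 - -32*29)=948; twice the area = |2408| = 2408; area = 1204; answer 1204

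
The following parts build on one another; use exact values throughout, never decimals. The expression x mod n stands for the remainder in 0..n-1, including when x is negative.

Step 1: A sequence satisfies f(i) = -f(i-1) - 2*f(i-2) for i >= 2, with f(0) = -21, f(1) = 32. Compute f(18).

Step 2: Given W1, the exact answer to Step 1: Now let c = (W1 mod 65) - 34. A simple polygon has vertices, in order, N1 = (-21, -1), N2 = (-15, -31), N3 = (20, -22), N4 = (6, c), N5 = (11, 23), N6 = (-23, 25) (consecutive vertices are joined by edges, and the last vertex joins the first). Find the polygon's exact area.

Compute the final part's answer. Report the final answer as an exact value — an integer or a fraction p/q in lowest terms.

3055/2

Step 1: f(2) = -1*(32) - 2*(-21) = 10; iterating: f(2)=10, f(3)=-74, f(4)=54, f(5)=94, f(6)=-202, f(7)=14, f(8)=390, f(9)=-418, f(10)=-362, f(11)=1198, f(12)=-474, f(13)=-1922, f(14)=2870, f(15)=974, f(16)=-6714, f(17)=4766, f(18)=8662; answer 8662
Step 2: W1 = 8662; c = -17; cross terms: (-21*-31 - -15*-1)=636, (-15*-22 - 20*-31)=950, (20*-17 - 6*-22)=-208, (6*23 - 11*-17)=325, (11*25 - -23*23)=804, (-23*-1 - -21*25)=548; twice the area = |3055| = 3055; area = 3055/2; answer 3055/2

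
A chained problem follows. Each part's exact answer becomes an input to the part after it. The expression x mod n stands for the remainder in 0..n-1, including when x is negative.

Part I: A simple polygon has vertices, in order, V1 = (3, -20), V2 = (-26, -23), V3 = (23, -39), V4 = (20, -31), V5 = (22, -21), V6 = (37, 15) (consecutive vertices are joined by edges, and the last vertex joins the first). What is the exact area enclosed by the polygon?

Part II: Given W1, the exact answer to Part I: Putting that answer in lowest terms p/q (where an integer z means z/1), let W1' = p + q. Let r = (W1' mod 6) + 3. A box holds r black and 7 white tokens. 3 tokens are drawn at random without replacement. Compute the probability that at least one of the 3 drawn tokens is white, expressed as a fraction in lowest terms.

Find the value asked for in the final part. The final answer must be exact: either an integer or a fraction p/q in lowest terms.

Part I: cross terms: (3*-23 - -26*-20)=-589, (-26*-39 - 23*-23)=1543, (23*-31 - 20*-39)=67, (20*-21 - 22*-31)=262, (22*15 - 37*-21)=1107, (37*-20 - 3*15)=-785; twice the area = |1605| = 1605; area = 1605/2; answer 1605/2
Part II: W1 = 1605/2; threaded value p + q = 1607; r = 8; total draws C(15,3) = 455; complement C(8,3) = 56; favorable 455 - 56 = 399; P = 57/65; answer 57/65

57/65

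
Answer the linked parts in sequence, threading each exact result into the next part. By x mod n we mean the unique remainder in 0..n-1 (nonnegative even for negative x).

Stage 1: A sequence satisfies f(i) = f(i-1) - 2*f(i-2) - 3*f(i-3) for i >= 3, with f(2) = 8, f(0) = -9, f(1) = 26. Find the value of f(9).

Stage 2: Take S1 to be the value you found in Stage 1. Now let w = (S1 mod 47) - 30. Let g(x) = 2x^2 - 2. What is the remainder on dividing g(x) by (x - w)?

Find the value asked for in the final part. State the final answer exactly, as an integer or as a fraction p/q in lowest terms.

1248

Stage 1: f(3) = 1*(8) - 2*(26) - 3*(-9) = -17; iterating: f(3)=-17, f(4)=-111, f(5)=-101, f(6)=172, f(7)=707, f(8)=666, f(9)=-1264; answer -1264
Stage 2: S1 = -1264; w = -25; remainder = value at the root: 2*(-25)^2 - 2 = (1250) + (-2) = 1248; answer 1248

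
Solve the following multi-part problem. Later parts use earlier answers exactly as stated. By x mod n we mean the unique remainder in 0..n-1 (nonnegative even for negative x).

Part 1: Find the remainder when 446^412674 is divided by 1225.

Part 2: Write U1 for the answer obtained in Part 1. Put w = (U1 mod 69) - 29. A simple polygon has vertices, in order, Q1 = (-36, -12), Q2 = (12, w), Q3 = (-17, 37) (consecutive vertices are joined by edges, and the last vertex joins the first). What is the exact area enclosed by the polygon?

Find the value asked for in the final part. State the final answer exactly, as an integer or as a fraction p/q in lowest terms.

Part 1: squarings mod 1225: 446^1=446, 446^2=466, 446^4=331, 446^8=536, 446^16=646, 446^32=816, 446^64=681, 446^128=711, 446^256=821, 446^512=291, 446^1024=156, 446^2048=1061, 446^4096=1171, 446^8192=466, 446^16384=331, 446^32768=536, 446^65536=646, 446^131072=816, 446^262144=681; 446^412674 = 446^2 * 446^1024 * 446^2048 * 446^16384 * 446^131072 * 446^262144 = 806 (mod 1225); answer 806
Part 2: U1 = 806; w = 18; cross terms: (-36*18 - 12*-12)=-504, (12*37 - -17*18)=750, (-17*-12 - -36*37)=1536; twice the area = |1782| = 1782; area = 891; answer 891

891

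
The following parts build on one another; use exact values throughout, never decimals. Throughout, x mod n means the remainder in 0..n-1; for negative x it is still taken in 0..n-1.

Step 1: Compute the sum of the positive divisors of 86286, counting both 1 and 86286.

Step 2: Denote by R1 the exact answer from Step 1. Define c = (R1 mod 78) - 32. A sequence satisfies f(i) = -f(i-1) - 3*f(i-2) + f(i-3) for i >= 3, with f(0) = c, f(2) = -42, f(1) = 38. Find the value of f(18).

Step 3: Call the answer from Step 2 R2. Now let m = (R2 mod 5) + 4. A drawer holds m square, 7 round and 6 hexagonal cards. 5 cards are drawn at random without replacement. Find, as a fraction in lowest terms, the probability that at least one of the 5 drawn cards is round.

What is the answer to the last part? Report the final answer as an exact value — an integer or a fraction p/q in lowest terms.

301/323

Step 1: 86286 = 2 * 3 * 73 * 197; sigma = (1 + 2) * (1 + 3) * (1 + 73) * (1 + 197) = 3 * 4 * 74 * 198 = 175824; answer 175824
Step 2: R1 = 175824; c = -20; f(3) = -1*(-42) - 3*(38) + 1*(-20) = -92; iterating: f(3)=-92, f(4)=256, f(5)=-22, f(6)=-838, f(7)=1160, f(8)=1332, f(9)=-5650, f(10)=2814, f(11)=15468, f(12)=-29560, f(13)=-14030, f(14)=118178, f(15)=-105648, f(16)=-262916, f(17)=698038, f(18)=-14938; answer -14938
Step 3: R2 = -14938; m = 6; total draws C(19,5) = 11628; complement C(12,5) = 792; favorable 11628 - 792 = 10836; P = 301/323; answer 301/323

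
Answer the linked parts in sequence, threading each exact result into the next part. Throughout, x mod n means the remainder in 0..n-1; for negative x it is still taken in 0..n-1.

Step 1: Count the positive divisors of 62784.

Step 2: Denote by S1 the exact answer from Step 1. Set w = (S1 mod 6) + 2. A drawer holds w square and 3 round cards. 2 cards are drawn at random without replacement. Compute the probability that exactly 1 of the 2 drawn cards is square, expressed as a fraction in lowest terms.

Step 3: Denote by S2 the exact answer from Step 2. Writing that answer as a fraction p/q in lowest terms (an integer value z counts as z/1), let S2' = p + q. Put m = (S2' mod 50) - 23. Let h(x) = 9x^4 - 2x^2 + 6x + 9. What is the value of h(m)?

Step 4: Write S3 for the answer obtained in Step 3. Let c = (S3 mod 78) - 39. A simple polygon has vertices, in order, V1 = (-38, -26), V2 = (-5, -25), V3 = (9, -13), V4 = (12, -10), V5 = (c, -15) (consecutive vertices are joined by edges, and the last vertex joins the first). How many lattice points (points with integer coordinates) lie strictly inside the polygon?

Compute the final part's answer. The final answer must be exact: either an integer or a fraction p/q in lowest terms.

Step 1: 62784 = 2^6 * 3^2 * 109; number of divisors = (6+1) * (2+1) * (1+1) = 42; answer 42
Step 2: S1 = 42; w = 2; total draws C(5,2) = 10; favorable C(2,1)*C(3,1) = 6; P = 3/5; answer 3/5
Step 3: S2 = 3/5; threaded value p + q = 8; m = -15; 9*(-15)^4 - 2*(-15)^2 + 6*(-15)^1 + 9 = (455625) + (-450) + (-90) + (9) = 455094; answer 455094
Step 4: S3 = 455094; c = 3; cross terms: (-38*-25 - -5*-26)=820, (-5*-13 - 9*-25)=290, (9*-10 - 12*-13)=66, (12*-15 - 3*-10)=-150, (3*-26 - -38*-15)=-648; twice the area = |378| = 378; area = 189; boundary points = 1 + 2 + 3 + 1 + 1 = 8; strictly interior points = area - boundary/2 + 1 = 186; answer 186

186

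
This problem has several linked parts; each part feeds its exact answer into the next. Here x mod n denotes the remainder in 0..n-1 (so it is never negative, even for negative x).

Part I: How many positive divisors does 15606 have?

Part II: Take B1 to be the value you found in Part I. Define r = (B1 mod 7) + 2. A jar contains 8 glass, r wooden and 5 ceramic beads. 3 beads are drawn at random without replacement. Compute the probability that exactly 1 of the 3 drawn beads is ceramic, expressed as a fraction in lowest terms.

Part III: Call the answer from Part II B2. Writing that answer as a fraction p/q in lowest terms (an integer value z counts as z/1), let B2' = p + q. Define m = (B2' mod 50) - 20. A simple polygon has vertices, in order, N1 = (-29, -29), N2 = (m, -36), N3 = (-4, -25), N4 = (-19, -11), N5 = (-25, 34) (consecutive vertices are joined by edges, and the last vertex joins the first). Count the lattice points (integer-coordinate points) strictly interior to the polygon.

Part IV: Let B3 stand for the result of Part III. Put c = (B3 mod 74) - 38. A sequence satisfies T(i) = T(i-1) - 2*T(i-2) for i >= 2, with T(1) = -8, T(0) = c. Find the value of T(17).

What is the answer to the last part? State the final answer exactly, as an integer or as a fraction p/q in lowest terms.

-8306

Part I: 15606 = 2 * 3^3 * 17^2; number of divisors = (1+1) * (3+1) * (2+1) = 24; answer 24
Part II: B1 = 24; r = 5; total draws C(18,3) = 816; favorable C(5,1)*C(13,2) = 390; P = 65/136; answer 65/136
Part III: B2 = 65/136; threaded value p + q = 201; m = -19; cross terms: (-29*-36 - -19*-29)=493, (-19*-25 - -4*-36)=331, (-4*-11 - -19*-25)=-431, (-19*34 - -25*-11)=-921, (-25*-29 - -29*34)=1711; twice the area = |1183| = 1183; area = 1183/2; boundary points = 1 + 1 + 1 + 3 + 1 = 7; strictly interior points = area - boundary/2 + 1 = 589; answer 589
Part IV: B3 = 589; c = 33; T(2) = 1*(-8) - 2*(33) = -74; iterating: T(2)=-74, T(3)=-58, T(4)=90, T(5)=206, T(6)=26, T(7)=-386, T(8)=-438, T(9)=334, T(10)=1210, T(11)=542, T(12)=-1878, T(13)=-2962, T(14)=794, T(15)=6718, T(16)=5130, T(17)=-8306; answer -8306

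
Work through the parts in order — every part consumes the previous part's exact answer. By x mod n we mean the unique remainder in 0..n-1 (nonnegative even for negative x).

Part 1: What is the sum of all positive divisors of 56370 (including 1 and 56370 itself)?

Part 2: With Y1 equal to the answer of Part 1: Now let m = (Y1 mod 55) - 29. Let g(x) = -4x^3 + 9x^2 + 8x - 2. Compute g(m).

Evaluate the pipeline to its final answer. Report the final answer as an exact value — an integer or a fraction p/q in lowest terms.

60286

Part 1: 56370 = 2 * 3 * 5 * 1879; sigma = (1 + 2) * (1 + 3) * (1 + 5) * (1 + 1879) = 3 * 4 * 6 * 1880 = 135360; answer 135360
Part 2: Y1 = 135360; m = -24; -4*(-24)^3 + 9*(-24)^2 + 8*(-24)^1 - 2 = (55296) + (5184) + (-192) + (-2) = 60286; answer 60286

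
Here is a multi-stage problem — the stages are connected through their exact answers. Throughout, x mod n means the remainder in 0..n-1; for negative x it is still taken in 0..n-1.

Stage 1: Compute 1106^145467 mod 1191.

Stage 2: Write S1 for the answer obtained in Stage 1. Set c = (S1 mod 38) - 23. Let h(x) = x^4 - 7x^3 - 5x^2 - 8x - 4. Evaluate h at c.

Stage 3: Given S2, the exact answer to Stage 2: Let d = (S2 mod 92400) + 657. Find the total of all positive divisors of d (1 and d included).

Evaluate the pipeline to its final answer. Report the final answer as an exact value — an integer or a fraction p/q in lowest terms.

Stage 1: squarings mod 1191: 1106^1=1106, 1106^2=79, 1106^4=286, 1106^8=808, 1106^16=196, 1106^32=304, 1106^64=709, 1106^128=79, 1106^256=286, 1106^512=808, 1106^1024=196, 1106^2048=304, 1106^4096=709, 1106^8192=79, 1106^16384=286, 1106^32768=808, 1106^65536=196, 1106^131072=304; 1106^145467 = 1106^1 * 1106^2 * 1106^8 * 1106^16 * 1106^32 * 1106^2048 * 1106^4096 * 1106^8192 * 1106^131072 = 398 (mod 1191); answer 398
Stage 2: S1 = 398; c = -5; 1*(-5)^4 - 7*(-5)^3 - 5*(-5)^2 - 8*(-5)^1 - 4 = (625) + (875) + (-125) + (40) + (-4) = 1411; answer 1411
Stage 3: S2 = 1411; d = 2068; 2068 = 2^2 * 11 * 47; sigma = (1 + 2 + 4) * (1 + 11) * (1 + 47) = 7 * 12 * 48 = 4032; answer 4032

4032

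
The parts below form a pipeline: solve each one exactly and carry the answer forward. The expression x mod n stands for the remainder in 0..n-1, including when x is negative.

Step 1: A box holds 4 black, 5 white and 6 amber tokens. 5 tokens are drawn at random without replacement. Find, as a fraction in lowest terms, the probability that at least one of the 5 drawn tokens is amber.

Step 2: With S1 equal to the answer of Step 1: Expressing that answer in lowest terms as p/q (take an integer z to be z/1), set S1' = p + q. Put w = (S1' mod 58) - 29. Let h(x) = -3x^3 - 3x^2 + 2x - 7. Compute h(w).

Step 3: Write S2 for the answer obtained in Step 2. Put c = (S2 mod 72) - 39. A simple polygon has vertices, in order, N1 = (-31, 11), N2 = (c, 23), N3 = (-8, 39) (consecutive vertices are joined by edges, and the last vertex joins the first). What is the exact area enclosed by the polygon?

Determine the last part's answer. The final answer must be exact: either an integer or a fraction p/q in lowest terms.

Step 1: total draws C(15,5) = 3003; complement C(9,5) = 126; favorable 3003 - 126 = 2877; P = 137/143; answer 137/143
Step 2: S1 = 137/143; threaded value p + q = 280; w = 19; -3*(19)^3 - 3*(19)^2 + 2*(19)^1 - 7 = (-20577) + (-1083) + (38) + (-7) = -21629; answer -21629
Step 3: S2 = -21629; c = 4; cross terms: (-31*23 - 4*11)=-757, (4*39 - -8*23)=340, (-8*11 - -31*39)=1121; twice the area = |704| = 704; area = 352; answer 352

352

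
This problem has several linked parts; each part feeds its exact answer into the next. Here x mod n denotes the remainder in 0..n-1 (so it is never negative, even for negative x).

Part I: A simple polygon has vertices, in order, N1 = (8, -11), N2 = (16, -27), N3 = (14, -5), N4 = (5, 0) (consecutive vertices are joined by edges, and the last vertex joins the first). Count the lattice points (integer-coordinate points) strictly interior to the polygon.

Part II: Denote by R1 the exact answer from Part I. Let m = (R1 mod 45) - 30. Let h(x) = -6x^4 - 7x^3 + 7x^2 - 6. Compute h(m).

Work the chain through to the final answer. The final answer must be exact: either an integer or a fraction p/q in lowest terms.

Part I: cross terms: (8*-27 - 16*-11)=-40, (16*-5 - 14*-27)=298, (14*0 - 5*-5)=25, (5*-11 - 8*0)=-55; twice the area = |228| = 228; area = 114; boundary points = 8 + 2 + 1 + 1 = 12; strictly interior points = area - boundary/2 + 1 = 109; answer 109
Part II: R1 = 109; m = -11; -6*(-11)^4 - 7*(-11)^3 + 7*(-11)^2 - 6 = (-87846) + (9317) + (847) + (-6) = -77688; answer -77688

-77688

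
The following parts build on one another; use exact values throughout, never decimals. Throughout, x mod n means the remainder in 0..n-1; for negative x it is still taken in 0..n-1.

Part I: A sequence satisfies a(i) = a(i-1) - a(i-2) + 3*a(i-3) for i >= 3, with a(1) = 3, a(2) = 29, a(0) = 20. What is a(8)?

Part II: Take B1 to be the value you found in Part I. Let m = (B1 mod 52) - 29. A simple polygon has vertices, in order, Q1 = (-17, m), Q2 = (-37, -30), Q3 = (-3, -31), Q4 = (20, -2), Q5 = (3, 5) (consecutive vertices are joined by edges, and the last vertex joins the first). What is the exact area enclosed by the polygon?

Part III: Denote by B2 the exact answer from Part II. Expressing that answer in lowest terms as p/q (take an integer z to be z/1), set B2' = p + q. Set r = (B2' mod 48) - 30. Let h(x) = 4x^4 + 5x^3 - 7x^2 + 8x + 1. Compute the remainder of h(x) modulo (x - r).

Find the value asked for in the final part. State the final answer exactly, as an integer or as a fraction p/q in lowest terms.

1479801

Part I: a(3) = 1*(29) - 1*(3) + 3*(20) = 86; iterating: a(3)=86, a(4)=66, a(5)=67, a(6)=259, a(7)=390, a(8)=332; answer 332
Part II: B1 = 332; m = -9; cross terms: (-17*-30 - -37*-9)=177, (-37*-31 - -3*-30)=1057, (-3*-2 - 20*-31)=626, (20*5 - 3*-2)=106, (3*-9 - -17*5)=58; twice the area = |2024| = 2024; area = 1012; answer 1012
Part III: B2 = 1012; threaded value p + q = 1013; r = -25; remainder = value at the root: 4*(-25)^4 + 5*(-25)^3 - 7*(-25)^2 + 8*(-25)^1 + 1 = (1562500) + (-78125) + (-4375) + (-200) + (1) = 1479801; answer 1479801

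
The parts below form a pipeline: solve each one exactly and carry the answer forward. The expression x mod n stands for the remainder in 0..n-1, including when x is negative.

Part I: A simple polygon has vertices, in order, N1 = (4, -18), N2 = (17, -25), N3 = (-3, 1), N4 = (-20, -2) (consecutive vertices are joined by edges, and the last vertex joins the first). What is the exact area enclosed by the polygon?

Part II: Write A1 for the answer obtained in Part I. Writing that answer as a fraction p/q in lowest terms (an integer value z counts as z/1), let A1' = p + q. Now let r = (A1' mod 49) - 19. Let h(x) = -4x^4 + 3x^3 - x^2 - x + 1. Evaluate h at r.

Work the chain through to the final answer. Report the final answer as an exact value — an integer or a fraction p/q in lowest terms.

-14919

Part I: cross terms: (4*-25 - 17*-18)=206, (17*1 - -3*-25)=-58, (-3*-2 - -20*1)=26, (-20*-18 - 4*-2)=368; twice the area = |542| = 542; area = 271; answer 271
Part II: A1 = 271; threaded value p + q = 272; r = 8; -4*(8)^4 + 3*(8)^3 - 1*(8)^2 - 1*(8)^1 + 1 = (-16384) + (1536) + (-64) + (-8) + (1) = -14919; answer -14919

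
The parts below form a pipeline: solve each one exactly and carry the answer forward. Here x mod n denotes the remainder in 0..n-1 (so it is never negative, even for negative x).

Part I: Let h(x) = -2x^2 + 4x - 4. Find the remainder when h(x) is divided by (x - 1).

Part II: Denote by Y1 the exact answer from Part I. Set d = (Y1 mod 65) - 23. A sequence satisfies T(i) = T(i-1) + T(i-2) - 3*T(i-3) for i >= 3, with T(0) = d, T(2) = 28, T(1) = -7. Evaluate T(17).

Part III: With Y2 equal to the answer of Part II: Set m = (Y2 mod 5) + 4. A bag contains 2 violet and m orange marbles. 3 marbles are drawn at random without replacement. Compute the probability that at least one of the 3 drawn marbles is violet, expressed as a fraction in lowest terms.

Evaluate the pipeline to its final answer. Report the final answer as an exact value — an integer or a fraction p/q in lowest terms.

Part I: remainder = value at the root: -2*(1)^2 + 4*(1)^1 - 4 = (-2) + (4) + (-4) = -2; answer -2
Part II: Y1 = -2; d = 40; T(3) = 1*(28) + 1*(-7) - 3*(40) = -99; iterating: T(3)=-99, T(4)=-50, T(5)=-233, T(6)=14, T(7)=-69, T(8)=644, T(9)=533, T(10)=1384, T(11)=-15, T(12)=-230, T(13)=-4397, T(14)=-4582, T(15)=-8289, T(16)=320, T(17)=5777; answer 5777
Part III: Y2 = 5777; m = 6; total draws C(8,3) = 56; complement C(6,3) = 20; favorable 56 - 20 = 36; P = 9/14; answer 9/14

9/14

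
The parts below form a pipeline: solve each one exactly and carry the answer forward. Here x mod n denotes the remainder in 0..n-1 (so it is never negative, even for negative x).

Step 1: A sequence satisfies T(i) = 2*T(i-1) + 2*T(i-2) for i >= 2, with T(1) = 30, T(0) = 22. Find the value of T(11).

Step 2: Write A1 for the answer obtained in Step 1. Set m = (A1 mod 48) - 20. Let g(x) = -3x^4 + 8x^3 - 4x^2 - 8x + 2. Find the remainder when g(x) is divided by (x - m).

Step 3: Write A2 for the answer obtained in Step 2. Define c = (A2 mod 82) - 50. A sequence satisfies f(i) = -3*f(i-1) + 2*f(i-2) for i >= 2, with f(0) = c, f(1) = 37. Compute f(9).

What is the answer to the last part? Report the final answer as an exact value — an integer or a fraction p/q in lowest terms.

Step 1: T(2) = 2*(30) + 2*(22) = 104; iterating: T(2)=104, T(3)=268, T(4)=744, T(5)=2024, T(6)=5536, T(7)=15120, T(8)=41312, T(9)=112864, T(10)=308352, T(11)=842432; answer 842432
Step 2: A1 = 842432; m = 12; remainder = value at the root: -3*(12)^4 + 8*(12)^3 - 4*(12)^2 - 8*(12)^1 + 2 = (-62208) + (13824) + (-576) + (-96) + (2) = -49054; answer -49054
Step 3: A2 = -49054; c = 14; f(2) = -3*(37) + 2*(14) = -83; iterating: f(2)=-83, f(3)=323, f(4)=-1135, f(5)=4051, f(6)=-14423, f(7)=51371, f(8)=-182959, f(9)=651619; answer 651619

651619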